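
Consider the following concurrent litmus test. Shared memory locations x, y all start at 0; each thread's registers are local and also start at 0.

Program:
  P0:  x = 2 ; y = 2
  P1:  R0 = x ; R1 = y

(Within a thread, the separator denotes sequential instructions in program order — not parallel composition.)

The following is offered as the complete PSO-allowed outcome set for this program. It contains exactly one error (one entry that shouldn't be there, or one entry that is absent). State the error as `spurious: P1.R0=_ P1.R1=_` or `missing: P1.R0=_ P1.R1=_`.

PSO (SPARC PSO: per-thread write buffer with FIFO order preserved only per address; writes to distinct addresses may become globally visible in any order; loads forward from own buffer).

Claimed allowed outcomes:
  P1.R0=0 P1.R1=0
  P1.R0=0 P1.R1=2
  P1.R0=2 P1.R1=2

missing: P1.R0=2 P1.R1=0

outcome vector order: (P1.R0,P1.R1)
under PSO → (0,0), (0,2), (2,0), (2,2)
PSO∖claimed = {(2,0)}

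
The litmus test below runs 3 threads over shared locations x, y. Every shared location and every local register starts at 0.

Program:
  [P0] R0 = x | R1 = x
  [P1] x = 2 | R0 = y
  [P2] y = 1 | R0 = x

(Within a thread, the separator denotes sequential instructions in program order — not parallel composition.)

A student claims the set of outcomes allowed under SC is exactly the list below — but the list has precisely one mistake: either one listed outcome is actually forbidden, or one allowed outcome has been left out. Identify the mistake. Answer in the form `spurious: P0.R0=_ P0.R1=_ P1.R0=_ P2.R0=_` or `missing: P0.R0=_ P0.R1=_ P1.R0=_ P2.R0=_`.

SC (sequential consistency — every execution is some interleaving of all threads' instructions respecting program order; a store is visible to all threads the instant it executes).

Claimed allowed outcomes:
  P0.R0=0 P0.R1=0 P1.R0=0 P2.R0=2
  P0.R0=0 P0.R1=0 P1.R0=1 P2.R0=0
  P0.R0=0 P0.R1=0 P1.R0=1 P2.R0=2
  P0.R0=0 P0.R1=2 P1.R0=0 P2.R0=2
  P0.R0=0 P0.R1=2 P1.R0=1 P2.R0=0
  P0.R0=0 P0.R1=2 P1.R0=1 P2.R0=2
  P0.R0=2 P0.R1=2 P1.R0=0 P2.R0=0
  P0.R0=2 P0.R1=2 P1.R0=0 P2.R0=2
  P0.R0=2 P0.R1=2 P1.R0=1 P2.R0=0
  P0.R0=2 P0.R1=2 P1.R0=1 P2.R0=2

spurious: P0.R0=2 P0.R1=2 P1.R0=0 P2.R0=0

outcome vector order: (P0.R0,P0.R1,P1.R0,P2.R0)
SC (9): 0002 0010 0012 0202 0210 0212 2202 2210 2212
claimed∖SC = {2200}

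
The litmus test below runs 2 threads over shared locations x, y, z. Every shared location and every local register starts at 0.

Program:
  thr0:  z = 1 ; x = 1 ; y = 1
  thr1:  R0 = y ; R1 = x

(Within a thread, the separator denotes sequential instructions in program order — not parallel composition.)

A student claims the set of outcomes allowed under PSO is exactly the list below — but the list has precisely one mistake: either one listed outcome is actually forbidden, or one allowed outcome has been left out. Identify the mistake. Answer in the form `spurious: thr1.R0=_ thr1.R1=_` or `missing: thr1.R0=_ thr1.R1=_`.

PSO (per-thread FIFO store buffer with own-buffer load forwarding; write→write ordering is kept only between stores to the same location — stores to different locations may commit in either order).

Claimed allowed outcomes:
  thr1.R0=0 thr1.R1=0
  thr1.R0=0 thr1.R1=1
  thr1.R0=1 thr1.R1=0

missing: thr1.R0=1 thr1.R1=1

outcome vector order: (thr1.R0,thr1.R1)
under PSO → <0 0> <0 1> <1 0> <1 1>
PSO∖claimed = {<1 1>}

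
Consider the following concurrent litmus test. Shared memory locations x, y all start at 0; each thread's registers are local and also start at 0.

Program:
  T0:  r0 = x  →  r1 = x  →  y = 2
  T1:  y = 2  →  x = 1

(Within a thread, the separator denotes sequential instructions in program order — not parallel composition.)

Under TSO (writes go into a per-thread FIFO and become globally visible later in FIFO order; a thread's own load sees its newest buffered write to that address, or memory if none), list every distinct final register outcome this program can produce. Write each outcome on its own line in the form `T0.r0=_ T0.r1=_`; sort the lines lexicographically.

outcome vector order: (T0.r0,T0.r1)
|TSO outcomes| = 3

T0.r0=0 T0.r1=0
T0.r0=0 T0.r1=1
T0.r0=1 T0.r1=1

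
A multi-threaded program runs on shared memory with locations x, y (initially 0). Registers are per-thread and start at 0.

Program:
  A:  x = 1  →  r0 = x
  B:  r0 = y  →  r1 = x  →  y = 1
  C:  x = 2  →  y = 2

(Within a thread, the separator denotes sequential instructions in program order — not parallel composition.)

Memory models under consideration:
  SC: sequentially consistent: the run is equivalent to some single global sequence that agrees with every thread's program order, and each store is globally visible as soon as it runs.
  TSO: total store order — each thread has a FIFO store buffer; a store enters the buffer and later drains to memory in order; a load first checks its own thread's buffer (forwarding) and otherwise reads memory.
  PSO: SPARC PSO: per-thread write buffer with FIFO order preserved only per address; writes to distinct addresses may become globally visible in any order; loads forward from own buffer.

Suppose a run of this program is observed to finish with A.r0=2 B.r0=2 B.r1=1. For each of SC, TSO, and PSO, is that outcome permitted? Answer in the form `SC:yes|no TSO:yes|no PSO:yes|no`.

outcome vector order: (A.r0,B.r0,B.r1)
[SC] allowed = {1/0/0; 1/0/1; 1/0/2; 1/2/1; 1/2/2; 2/0/0; 2/0/1; 2/0/2; 2/2/2}
[TSO] allowed = {1/0/0; 1/0/1; 1/0/2; 1/2/1; 1/2/2; 2/0/0; 2/0/1; 2/0/2; 2/2/2}
[PSO] allowed = {1/0/0; 1/0/1; 1/0/2; 1/2/0; 1/2/1; 1/2/2; 2/0/0; 2/0/1; 2/0/2; 2/2/0; 2/2/1; 2/2/2}
target 2/2/1 ∈ {PSO}

SC:no TSO:no PSO:yes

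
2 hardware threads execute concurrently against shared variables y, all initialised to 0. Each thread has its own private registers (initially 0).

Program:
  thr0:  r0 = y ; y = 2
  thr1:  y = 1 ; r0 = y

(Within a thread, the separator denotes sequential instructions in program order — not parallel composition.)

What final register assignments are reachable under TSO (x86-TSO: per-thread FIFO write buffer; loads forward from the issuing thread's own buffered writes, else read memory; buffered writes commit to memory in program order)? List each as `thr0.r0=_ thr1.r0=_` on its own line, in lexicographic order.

outcome vector order: (thr0.r0,thr1.r0)
|TSO outcomes| = 4

thr0.r0=0 thr1.r0=1
thr0.r0=0 thr1.r0=2
thr0.r0=1 thr1.r0=1
thr0.r0=1 thr1.r0=2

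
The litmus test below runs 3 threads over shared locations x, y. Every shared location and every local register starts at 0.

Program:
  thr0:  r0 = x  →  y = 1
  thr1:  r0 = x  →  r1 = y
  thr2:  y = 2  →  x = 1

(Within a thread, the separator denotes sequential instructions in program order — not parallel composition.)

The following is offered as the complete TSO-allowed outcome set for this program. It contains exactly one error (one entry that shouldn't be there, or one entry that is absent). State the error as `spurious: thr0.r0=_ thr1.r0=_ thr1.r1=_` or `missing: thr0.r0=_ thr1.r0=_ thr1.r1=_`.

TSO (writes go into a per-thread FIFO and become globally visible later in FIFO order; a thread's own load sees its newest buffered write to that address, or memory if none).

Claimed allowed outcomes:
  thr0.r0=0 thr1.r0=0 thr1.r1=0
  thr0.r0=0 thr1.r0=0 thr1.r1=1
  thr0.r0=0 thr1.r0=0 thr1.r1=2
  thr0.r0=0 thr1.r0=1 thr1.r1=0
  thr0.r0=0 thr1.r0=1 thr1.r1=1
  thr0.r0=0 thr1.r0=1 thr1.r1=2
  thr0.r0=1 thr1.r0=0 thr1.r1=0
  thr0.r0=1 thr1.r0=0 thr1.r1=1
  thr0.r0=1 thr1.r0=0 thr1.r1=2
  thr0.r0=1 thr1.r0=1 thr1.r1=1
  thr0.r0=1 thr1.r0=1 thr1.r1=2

spurious: thr0.r0=0 thr1.r0=1 thr1.r1=0

outcome vector order: (thr0.r0,thr1.r0,thr1.r1)
[TSO] allowed = {0/0/0; 0/0/1; 0/0/2; 0/1/1; 0/1/2; 1/0/0; 1/0/1; 1/0/2; 1/1/1; 1/1/2}
claimed∖TSO = {0/1/0}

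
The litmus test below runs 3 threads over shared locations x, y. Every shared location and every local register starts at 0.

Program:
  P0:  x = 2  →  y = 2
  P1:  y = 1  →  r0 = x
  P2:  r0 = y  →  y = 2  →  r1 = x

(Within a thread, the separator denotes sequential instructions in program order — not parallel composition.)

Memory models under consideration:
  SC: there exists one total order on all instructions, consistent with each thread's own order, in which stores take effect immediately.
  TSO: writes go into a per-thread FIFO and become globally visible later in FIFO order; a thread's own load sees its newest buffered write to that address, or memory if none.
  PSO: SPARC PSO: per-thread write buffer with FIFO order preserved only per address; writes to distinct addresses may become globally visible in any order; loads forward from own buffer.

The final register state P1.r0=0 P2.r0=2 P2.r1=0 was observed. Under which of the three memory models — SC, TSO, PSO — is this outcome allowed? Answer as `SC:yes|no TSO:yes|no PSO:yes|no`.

outcome vector order: (P1.r0,P2.r0,P2.r1)
SC (10): <0 0 0> <0 0 2> <0 1 0> <0 1 2> <0 2 2> <2 0 0> <2 0 2> <2 1 0> <2 1 2> <2 2 2>
TSO (10): <0 0 0> <0 0 2> <0 1 0> <0 1 2> <0 2 2> <2 0 0> <2 0 2> <2 1 0> <2 1 2> <2 2 2>
PSO (12): <0 0 0> <0 0 2> <0 1 0> <0 1 2> <0 2 0> <0 2 2> <2 0 0> <2 0 2> <2 1 0> <2 1 2> <2 2 0> <2 2 2>
target <0 2 0> ∈ {PSO}

SC:no TSO:no PSO:yes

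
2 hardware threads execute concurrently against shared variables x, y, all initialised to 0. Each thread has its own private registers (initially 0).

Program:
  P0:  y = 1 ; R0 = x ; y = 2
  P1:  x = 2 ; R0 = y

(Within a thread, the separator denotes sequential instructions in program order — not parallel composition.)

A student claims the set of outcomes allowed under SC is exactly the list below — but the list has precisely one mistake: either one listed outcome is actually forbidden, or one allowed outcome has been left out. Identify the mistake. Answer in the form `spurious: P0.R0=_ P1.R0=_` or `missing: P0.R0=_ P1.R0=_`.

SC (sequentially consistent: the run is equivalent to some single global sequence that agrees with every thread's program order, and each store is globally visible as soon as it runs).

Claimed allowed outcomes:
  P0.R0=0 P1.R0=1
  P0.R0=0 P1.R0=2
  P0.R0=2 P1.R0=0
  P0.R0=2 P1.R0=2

missing: P0.R0=2 P1.R0=1

outcome vector order: (P0.R0,P1.R0)
SC: 5 outcomes — {(0,1), (0,2), (2,0), (2,1), (2,2)}
SC∖claimed = {(2,1)}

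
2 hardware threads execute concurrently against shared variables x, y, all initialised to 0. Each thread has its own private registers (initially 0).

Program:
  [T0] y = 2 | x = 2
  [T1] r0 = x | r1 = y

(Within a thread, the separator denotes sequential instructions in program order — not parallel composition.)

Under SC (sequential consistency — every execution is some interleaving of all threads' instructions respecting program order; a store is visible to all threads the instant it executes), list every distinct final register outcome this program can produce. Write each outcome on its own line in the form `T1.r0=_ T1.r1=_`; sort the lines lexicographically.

T1.r0=0 T1.r1=0
T1.r0=0 T1.r1=2
T1.r0=2 T1.r1=2

outcome vector order: (T1.r0,T1.r1)
|SC outcomes| = 3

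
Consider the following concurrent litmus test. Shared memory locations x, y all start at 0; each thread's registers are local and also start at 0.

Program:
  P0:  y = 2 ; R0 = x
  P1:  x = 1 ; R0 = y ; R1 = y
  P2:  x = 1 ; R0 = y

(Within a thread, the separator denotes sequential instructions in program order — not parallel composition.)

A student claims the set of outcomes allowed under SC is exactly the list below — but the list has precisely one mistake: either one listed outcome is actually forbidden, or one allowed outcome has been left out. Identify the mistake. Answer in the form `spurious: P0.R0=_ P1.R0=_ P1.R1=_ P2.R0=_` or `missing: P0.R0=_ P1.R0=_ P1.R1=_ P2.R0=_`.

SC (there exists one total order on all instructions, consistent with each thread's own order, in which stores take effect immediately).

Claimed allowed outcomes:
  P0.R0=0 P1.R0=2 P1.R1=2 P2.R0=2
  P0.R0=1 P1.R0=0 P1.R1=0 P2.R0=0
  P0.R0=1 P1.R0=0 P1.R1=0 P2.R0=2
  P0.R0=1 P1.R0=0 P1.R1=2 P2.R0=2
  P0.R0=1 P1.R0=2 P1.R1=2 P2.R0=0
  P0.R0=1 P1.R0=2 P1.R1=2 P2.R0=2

missing: P0.R0=1 P1.R0=0 P1.R1=2 P2.R0=0

outcome vector order: (P0.R0,P1.R0,P1.R1,P2.R0)
SC: 7 outcomes — {0/2/2/2; 1/0/0/0; 1/0/0/2; 1/0/2/0; 1/0/2/2; 1/2/2/0; 1/2/2/2}
SC∖claimed = {1/0/2/0}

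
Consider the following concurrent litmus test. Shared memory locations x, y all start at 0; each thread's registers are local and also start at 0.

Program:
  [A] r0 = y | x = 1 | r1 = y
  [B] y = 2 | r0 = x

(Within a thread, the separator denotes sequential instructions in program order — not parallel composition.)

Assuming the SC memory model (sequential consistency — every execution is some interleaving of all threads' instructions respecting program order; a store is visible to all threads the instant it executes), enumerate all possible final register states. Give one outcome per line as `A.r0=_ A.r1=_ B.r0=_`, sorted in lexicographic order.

outcome vector order: (A.r0,A.r1,B.r0)
|SC outcomes| = 5

A.r0=0 A.r1=0 B.r0=1
A.r0=0 A.r1=2 B.r0=0
A.r0=0 A.r1=2 B.r0=1
A.r0=2 A.r1=2 B.r0=0
A.r0=2 A.r1=2 B.r0=1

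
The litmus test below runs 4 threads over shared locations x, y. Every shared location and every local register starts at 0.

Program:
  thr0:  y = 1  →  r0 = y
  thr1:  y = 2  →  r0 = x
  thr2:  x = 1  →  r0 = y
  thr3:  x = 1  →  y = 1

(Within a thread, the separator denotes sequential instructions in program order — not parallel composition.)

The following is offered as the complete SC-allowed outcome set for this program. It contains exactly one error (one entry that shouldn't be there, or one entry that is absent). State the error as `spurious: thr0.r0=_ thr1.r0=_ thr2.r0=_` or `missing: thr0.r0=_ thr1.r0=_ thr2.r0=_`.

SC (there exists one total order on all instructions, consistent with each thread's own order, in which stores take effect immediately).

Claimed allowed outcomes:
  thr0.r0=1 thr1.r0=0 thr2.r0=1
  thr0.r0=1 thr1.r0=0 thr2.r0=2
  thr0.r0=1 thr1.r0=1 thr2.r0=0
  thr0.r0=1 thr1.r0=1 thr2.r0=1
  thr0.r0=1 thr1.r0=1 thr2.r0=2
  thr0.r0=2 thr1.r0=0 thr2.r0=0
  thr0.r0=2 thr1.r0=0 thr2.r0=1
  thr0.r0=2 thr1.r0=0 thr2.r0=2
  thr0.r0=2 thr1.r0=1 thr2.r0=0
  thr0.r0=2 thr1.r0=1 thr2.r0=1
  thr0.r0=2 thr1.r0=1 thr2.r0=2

spurious: thr0.r0=2 thr1.r0=0 thr2.r0=0

outcome vector order: (thr0.r0,thr1.r0,thr2.r0)
SC (10): 101; 102; 110; 111; 112; 201; 202; 210; 211; 212
claimed∖SC = {200}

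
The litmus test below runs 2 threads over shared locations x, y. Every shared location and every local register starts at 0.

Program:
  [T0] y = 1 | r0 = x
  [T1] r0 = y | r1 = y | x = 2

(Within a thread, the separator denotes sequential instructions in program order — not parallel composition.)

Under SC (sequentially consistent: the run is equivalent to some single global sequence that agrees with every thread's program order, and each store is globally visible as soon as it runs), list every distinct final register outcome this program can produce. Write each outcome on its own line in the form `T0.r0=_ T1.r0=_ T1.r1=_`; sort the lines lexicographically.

T0.r0=0 T1.r0=0 T1.r1=0
T0.r0=0 T1.r0=0 T1.r1=1
T0.r0=0 T1.r0=1 T1.r1=1
T0.r0=2 T1.r0=0 T1.r1=0
T0.r0=2 T1.r0=0 T1.r1=1
T0.r0=2 T1.r0=1 T1.r1=1

outcome vector order: (T0.r0,T1.r0,T1.r1)
|SC outcomes| = 6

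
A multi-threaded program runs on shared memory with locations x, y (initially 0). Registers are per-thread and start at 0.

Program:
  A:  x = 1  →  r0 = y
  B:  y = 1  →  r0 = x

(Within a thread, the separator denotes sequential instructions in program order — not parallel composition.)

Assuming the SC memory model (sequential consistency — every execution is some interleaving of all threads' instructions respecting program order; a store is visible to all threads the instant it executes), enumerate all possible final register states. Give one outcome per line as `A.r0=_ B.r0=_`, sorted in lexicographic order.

A.r0=0 B.r0=1
A.r0=1 B.r0=0
A.r0=1 B.r0=1

outcome vector order: (A.r0,B.r0)
|SC outcomes| = 3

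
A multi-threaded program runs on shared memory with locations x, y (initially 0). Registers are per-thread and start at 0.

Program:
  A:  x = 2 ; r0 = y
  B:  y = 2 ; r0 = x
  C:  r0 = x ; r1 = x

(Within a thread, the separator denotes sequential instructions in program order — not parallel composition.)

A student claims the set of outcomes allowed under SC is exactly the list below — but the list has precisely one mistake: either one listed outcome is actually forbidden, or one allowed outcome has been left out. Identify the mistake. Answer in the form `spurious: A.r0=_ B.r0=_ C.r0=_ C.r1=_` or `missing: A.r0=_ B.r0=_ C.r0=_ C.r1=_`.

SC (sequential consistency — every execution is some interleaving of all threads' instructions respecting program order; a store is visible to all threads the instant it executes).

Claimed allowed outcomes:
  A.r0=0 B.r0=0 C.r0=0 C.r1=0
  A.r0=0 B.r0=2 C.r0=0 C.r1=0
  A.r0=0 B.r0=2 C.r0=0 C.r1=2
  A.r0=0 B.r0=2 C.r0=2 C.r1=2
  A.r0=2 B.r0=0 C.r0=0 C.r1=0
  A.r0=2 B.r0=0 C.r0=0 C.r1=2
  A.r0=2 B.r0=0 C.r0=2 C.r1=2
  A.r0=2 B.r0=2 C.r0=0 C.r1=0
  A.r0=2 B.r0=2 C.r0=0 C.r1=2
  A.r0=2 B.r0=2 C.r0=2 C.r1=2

spurious: A.r0=0 B.r0=0 C.r0=0 C.r1=0

outcome vector order: (A.r0,B.r0,C.r0,C.r1)
[SC] allowed = {0/2/0/0; 0/2/0/2; 0/2/2/2; 2/0/0/0; 2/0/0/2; 2/0/2/2; 2/2/0/0; 2/2/0/2; 2/2/2/2}
claimed∖SC = {0/0/0/0}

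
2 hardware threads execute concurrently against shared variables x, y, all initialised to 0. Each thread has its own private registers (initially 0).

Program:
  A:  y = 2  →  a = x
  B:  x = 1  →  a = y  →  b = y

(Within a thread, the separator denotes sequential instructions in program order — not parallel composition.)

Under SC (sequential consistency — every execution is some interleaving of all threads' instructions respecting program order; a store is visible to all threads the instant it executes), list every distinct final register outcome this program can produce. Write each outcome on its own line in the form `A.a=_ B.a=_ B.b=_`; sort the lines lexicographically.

outcome vector order: (A.a,B.a,B.b)
|SC outcomes| = 4

A.a=0 B.a=2 B.b=2
A.a=1 B.a=0 B.b=0
A.a=1 B.a=0 B.b=2
A.a=1 B.a=2 B.b=2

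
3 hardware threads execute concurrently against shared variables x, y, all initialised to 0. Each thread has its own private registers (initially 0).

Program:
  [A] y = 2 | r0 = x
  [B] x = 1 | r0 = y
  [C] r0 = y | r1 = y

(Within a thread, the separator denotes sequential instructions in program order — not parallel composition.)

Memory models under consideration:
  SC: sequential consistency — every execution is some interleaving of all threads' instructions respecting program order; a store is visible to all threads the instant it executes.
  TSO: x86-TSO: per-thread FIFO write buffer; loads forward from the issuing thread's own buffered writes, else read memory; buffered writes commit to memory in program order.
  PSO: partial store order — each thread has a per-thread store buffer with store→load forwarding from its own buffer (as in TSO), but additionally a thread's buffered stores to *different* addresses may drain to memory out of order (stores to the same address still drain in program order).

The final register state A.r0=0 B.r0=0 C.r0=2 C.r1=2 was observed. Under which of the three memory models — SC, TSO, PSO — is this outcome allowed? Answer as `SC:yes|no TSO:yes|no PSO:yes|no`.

SC:no TSO:yes PSO:yes

outcome vector order: (A.r0,B.r0,C.r0,C.r1)
under SC → <0 2 0 0> <0 2 0 2> <0 2 2 2> <1 0 0 0> <1 0 0 2> <1 0 2 2> <1 2 0 0> <1 2 0 2> <1 2 2 2>
under TSO → <0 0 0 0> <0 0 0 2> <0 0 2 2> <0 2 0 0> <0 2 0 2> <0 2 2 2> <1 0 0 0> <1 0 0 2> <1 0 2 2> <1 2 0 0> <1 2 0 2> <1 2 2 2>
under PSO → <0 0 0 0> <0 0 0 2> <0 0 2 2> <0 2 0 0> <0 2 0 2> <0 2 2 2> <1 0 0 0> <1 0 0 2> <1 0 2 2> <1 2 0 0> <1 2 0 2> <1 2 2 2>
target <0 0 2 2> ∈ {TSO,PSO}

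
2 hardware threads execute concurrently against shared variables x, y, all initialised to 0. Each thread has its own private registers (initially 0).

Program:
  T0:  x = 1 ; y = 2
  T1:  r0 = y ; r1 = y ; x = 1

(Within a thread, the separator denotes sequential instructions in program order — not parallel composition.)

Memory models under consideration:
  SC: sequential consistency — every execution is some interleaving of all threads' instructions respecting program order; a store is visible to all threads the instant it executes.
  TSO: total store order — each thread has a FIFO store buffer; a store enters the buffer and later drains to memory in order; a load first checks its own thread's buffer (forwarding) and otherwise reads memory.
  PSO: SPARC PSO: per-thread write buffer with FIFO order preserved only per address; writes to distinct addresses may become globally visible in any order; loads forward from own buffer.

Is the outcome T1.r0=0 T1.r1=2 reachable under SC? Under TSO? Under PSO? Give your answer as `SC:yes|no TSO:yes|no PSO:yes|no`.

outcome vector order: (T1.r0,T1.r1)
[SC] allowed = {00, 02, 22}
[TSO] allowed = {00, 02, 22}
[PSO] allowed = {00, 02, 22}
target 02 ∈ {SC,TSO,PSO}

SC:yes TSO:yes PSO:yes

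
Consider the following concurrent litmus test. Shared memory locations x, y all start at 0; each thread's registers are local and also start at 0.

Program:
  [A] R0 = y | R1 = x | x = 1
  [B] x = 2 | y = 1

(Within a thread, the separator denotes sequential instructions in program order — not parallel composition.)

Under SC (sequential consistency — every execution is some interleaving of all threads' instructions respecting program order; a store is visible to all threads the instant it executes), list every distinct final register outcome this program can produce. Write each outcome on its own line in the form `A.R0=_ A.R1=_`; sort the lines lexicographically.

outcome vector order: (A.R0,A.R1)
|SC outcomes| = 3

A.R0=0 A.R1=0
A.R0=0 A.R1=2
A.R0=1 A.R1=2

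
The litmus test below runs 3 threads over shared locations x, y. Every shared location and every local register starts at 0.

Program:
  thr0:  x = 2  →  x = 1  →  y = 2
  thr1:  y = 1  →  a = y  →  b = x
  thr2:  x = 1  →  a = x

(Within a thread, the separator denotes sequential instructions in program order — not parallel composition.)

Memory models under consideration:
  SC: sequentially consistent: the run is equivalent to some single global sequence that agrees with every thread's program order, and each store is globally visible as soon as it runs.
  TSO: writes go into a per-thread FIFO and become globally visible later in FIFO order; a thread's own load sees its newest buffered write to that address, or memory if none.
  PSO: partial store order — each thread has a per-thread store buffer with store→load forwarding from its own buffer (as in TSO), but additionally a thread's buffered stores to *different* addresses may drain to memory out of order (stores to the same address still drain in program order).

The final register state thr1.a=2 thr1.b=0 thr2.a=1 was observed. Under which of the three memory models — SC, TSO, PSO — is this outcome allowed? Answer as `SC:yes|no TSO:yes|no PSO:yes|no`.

outcome vector order: (thr1.a,thr1.b,thr2.a)
SC: 8 outcomes — {<1 0 1>; <1 0 2>; <1 1 1>; <1 1 2>; <1 2 1>; <1 2 2>; <2 1 1>; <2 1 2>}
TSO: 8 outcomes — {<1 0 1>; <1 0 2>; <1 1 1>; <1 1 2>; <1 2 1>; <1 2 2>; <2 1 1>; <2 1 2>}
PSO: 12 outcomes — {<1 0 1>; <1 0 2>; <1 1 1>; <1 1 2>; <1 2 1>; <1 2 2>; <2 0 1>; <2 0 2>; <2 1 1>; <2 1 2>; <2 2 1>; <2 2 2>}
target <2 0 1> ∈ {PSO}

SC:no TSO:no PSO:yes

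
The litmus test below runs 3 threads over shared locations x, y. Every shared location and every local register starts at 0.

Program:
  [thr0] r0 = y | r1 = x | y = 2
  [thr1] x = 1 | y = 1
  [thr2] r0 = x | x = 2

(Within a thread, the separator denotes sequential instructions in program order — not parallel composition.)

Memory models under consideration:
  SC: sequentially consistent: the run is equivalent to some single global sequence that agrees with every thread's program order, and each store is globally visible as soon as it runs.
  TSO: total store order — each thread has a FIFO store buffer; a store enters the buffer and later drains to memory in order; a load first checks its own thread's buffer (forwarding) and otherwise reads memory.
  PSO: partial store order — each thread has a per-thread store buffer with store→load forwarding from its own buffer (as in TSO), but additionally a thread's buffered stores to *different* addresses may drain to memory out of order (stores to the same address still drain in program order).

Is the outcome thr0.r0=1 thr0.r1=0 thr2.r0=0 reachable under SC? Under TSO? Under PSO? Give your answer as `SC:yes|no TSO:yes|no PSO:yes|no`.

outcome vector order: (thr0.r0,thr0.r1,thr2.r0)
SC (10): 0/0/0 0/0/1 0/1/0 0/1/1 0/2/0 0/2/1 1/1/0 1/1/1 1/2/0 1/2/1
TSO (10): 0/0/0 0/0/1 0/1/0 0/1/1 0/2/0 0/2/1 1/1/0 1/1/1 1/2/0 1/2/1
PSO (12): 0/0/0 0/0/1 0/1/0 0/1/1 0/2/0 0/2/1 1/0/0 1/0/1 1/1/0 1/1/1 1/2/0 1/2/1
target 1/0/0 ∈ {PSO}

SC:no TSO:no PSO:yes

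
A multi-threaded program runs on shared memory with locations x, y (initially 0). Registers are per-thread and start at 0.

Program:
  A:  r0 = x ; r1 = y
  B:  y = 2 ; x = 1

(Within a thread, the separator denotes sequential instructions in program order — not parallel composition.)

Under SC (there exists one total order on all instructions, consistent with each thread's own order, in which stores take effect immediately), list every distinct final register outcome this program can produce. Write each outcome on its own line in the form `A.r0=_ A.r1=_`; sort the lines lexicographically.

A.r0=0 A.r1=0
A.r0=0 A.r1=2
A.r0=1 A.r1=2

outcome vector order: (A.r0,A.r1)
|SC outcomes| = 3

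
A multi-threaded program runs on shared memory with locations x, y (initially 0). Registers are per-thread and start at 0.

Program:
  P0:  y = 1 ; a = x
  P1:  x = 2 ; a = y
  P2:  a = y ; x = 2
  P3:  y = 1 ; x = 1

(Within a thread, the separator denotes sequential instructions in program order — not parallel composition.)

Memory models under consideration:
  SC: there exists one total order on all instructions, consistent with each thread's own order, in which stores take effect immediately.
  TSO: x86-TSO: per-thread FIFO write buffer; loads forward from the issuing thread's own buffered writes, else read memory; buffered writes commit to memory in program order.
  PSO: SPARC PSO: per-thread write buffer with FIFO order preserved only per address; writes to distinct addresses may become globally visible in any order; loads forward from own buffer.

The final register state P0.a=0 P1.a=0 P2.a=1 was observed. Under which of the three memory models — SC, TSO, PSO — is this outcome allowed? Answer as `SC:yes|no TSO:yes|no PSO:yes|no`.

outcome vector order: (P0.a,P1.a,P2.a)
under SC → (0,1,0), (0,1,1), (1,0,0), (1,0,1), (1,1,0), (1,1,1), (2,0,0), (2,0,1), (2,1,0), (2,1,1)
under TSO → (0,0,0), (0,0,1), (0,1,0), (0,1,1), (1,0,0), (1,0,1), (1,1,0), (1,1,1), (2,0,0), (2,0,1), (2,1,0), (2,1,1)
under PSO → (0,0,0), (0,0,1), (0,1,0), (0,1,1), (1,0,0), (1,0,1), (1,1,0), (1,1,1), (2,0,0), (2,0,1), (2,1,0), (2,1,1)
target (0,0,1) ∈ {TSO,PSO}

SC:no TSO:yes PSO:yes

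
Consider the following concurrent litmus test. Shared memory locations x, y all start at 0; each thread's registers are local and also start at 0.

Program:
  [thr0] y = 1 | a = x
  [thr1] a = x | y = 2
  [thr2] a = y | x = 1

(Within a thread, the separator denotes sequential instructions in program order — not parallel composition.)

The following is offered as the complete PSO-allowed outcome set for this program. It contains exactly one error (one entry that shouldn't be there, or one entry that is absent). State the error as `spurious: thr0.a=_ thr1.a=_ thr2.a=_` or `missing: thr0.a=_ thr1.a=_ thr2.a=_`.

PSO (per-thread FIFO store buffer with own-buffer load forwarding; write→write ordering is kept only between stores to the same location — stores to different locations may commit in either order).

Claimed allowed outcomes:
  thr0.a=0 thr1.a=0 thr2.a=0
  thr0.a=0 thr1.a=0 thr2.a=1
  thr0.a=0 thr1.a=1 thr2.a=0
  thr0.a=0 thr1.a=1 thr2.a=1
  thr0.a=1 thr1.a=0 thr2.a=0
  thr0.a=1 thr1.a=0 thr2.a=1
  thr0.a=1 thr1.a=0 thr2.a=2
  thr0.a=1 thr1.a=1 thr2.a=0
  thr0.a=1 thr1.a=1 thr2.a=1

missing: thr0.a=0 thr1.a=0 thr2.a=2

outcome vector order: (thr0.a,thr1.a,thr2.a)
[PSO] allowed = {0/0/0 0/0/1 0/0/2 0/1/0 0/1/1 1/0/0 1/0/1 1/0/2 1/1/0 1/1/1}
PSO∖claimed = {0/0/2}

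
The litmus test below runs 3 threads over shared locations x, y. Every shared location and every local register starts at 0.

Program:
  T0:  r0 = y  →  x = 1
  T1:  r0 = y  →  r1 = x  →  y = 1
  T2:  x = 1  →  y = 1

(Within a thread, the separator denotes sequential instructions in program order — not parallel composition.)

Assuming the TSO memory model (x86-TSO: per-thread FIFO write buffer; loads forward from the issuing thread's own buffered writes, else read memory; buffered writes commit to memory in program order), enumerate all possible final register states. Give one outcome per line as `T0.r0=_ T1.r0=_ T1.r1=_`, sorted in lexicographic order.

outcome vector order: (T0.r0,T1.r0,T1.r1)
|TSO outcomes| = 6

T0.r0=0 T1.r0=0 T1.r1=0
T0.r0=0 T1.r0=0 T1.r1=1
T0.r0=0 T1.r0=1 T1.r1=1
T0.r0=1 T1.r0=0 T1.r1=0
T0.r0=1 T1.r0=0 T1.r1=1
T0.r0=1 T1.r0=1 T1.r1=1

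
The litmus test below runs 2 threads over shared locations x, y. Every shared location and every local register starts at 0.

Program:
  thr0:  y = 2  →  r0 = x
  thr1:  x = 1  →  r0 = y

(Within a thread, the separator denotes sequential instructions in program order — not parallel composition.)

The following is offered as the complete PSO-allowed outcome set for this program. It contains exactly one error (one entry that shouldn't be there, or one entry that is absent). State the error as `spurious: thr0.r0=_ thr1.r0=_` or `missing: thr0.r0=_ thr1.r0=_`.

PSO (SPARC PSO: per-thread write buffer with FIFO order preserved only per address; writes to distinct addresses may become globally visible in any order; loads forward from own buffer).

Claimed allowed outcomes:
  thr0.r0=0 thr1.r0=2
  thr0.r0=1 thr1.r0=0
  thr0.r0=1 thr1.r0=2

outcome vector order: (thr0.r0,thr1.r0)
[PSO] allowed = {00, 02, 10, 12}
PSO∖claimed = {00}

missing: thr0.r0=0 thr1.r0=0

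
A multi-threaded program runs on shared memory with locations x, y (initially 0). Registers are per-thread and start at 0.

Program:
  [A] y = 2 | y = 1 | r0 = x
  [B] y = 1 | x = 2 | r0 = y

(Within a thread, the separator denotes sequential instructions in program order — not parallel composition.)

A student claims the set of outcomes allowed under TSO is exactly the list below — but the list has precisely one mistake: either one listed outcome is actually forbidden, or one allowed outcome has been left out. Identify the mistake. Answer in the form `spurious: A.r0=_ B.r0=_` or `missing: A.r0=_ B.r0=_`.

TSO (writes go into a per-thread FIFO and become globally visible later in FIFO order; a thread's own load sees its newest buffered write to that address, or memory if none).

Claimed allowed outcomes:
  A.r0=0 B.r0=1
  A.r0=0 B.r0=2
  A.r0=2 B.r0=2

missing: A.r0=2 B.r0=1

outcome vector order: (A.r0,B.r0)
[TSO] allowed = {<0 1>; <0 2>; <2 1>; <2 2>}
TSO∖claimed = {<2 1>}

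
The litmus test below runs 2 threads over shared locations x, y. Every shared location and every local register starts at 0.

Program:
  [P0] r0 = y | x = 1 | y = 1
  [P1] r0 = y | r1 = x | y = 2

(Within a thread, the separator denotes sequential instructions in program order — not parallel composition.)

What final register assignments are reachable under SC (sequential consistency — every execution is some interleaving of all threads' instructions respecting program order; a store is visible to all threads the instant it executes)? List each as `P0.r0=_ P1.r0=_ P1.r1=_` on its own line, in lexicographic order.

outcome vector order: (P0.r0,P1.r0,P1.r1)
|SC outcomes| = 4

P0.r0=0 P1.r0=0 P1.r1=0
P0.r0=0 P1.r0=0 P1.r1=1
P0.r0=0 P1.r0=1 P1.r1=1
P0.r0=2 P1.r0=0 P1.r1=0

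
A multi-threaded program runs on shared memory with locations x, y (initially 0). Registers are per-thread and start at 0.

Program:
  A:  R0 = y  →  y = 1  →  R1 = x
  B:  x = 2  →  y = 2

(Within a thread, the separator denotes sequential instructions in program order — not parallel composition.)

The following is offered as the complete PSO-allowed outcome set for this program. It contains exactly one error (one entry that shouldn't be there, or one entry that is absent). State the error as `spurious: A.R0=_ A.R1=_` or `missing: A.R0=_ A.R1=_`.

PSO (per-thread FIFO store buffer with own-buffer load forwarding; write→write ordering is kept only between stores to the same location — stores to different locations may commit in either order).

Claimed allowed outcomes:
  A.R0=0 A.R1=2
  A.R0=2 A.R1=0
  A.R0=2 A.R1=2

outcome vector order: (A.R0,A.R1)
[PSO] allowed = {0/0 0/2 2/0 2/2}
PSO∖claimed = {0/0}

missing: A.R0=0 A.R1=0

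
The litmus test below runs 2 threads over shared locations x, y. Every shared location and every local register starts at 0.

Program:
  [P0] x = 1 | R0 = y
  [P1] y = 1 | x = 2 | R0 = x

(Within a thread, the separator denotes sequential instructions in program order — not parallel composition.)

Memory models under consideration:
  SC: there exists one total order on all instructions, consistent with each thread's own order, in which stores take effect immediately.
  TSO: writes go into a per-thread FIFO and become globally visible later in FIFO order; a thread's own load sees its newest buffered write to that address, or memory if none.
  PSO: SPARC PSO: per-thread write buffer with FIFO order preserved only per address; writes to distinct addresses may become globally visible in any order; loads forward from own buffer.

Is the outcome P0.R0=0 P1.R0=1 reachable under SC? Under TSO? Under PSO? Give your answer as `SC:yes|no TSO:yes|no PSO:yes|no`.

outcome vector order: (P0.R0,P1.R0)
SC (3): 0/2; 1/1; 1/2
TSO (4): 0/1; 0/2; 1/1; 1/2
PSO (4): 0/1; 0/2; 1/1; 1/2
target 0/1 ∈ {TSO,PSO}

SC:no TSO:yes PSO:yes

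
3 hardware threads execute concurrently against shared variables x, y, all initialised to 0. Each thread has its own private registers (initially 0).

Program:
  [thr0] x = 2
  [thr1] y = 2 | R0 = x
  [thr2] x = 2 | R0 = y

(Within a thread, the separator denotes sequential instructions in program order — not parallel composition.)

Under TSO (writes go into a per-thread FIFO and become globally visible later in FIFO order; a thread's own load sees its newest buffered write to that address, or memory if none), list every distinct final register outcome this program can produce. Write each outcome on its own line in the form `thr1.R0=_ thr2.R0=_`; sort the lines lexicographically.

outcome vector order: (thr1.R0,thr2.R0)
|TSO outcomes| = 4

thr1.R0=0 thr2.R0=0
thr1.R0=0 thr2.R0=2
thr1.R0=2 thr2.R0=0
thr1.R0=2 thr2.R0=2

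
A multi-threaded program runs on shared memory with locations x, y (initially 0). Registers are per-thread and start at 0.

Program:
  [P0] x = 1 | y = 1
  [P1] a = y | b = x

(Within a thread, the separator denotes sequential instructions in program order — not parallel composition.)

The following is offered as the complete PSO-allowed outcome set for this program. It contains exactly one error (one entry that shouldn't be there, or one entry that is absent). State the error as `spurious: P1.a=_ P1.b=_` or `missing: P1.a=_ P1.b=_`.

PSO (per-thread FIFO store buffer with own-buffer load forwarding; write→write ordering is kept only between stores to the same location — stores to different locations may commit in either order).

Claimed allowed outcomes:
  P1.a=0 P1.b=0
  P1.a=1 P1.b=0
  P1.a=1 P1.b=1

missing: P1.a=0 P1.b=1

outcome vector order: (P1.a,P1.b)
under PSO → (0,0), (0,1), (1,0), (1,1)
PSO∖claimed = {(0,1)}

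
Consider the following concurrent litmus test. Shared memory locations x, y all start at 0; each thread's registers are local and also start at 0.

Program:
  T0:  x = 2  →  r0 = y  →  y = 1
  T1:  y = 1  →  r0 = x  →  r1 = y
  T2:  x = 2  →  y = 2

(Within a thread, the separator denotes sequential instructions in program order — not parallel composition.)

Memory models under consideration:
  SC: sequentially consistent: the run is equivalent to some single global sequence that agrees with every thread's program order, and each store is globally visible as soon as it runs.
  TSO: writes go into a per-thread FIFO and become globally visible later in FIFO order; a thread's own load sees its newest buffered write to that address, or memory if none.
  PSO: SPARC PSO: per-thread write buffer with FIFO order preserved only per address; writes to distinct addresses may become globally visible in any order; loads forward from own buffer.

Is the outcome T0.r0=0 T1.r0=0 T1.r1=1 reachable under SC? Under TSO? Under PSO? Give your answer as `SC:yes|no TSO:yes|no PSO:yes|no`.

SC:no TSO:yes PSO:yes

outcome vector order: (T0.r0,T1.r0,T1.r1)
SC: 10 outcomes — {021; 022; 101; 102; 121; 122; 201; 202; 221; 222}
TSO: 12 outcomes — {001; 002; 021; 022; 101; 102; 121; 122; 201; 202; 221; 222}
PSO: 12 outcomes — {001; 002; 021; 022; 101; 102; 121; 122; 201; 202; 221; 222}
target 001 ∈ {TSO,PSO}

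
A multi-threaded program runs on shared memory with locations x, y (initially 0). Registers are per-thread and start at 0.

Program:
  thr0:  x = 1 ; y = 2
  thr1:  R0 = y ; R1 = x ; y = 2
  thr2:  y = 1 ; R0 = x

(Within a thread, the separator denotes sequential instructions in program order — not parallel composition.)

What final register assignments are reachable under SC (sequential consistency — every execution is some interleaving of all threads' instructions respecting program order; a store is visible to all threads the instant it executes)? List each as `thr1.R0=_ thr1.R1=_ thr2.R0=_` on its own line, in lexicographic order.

outcome vector order: (thr1.R0,thr1.R1,thr2.R0)
|SC outcomes| = 10

thr1.R0=0 thr1.R1=0 thr2.R0=0
thr1.R0=0 thr1.R1=0 thr2.R0=1
thr1.R0=0 thr1.R1=1 thr2.R0=0
thr1.R0=0 thr1.R1=1 thr2.R0=1
thr1.R0=1 thr1.R1=0 thr2.R0=0
thr1.R0=1 thr1.R1=0 thr2.R0=1
thr1.R0=1 thr1.R1=1 thr2.R0=0
thr1.R0=1 thr1.R1=1 thr2.R0=1
thr1.R0=2 thr1.R1=1 thr2.R0=0
thr1.R0=2 thr1.R1=1 thr2.R0=1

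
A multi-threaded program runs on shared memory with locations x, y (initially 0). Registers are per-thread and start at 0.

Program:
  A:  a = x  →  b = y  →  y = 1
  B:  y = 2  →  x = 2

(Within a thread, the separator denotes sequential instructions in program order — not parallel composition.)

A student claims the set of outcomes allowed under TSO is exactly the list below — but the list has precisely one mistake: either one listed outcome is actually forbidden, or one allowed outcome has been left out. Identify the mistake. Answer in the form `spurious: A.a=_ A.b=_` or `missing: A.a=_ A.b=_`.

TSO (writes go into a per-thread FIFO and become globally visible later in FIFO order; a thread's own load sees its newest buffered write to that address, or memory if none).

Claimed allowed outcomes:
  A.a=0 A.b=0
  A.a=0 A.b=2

missing: A.a=2 A.b=2

outcome vector order: (A.a,A.b)
TSO (3): 0/0, 0/2, 2/2
TSO∖claimed = {2/2}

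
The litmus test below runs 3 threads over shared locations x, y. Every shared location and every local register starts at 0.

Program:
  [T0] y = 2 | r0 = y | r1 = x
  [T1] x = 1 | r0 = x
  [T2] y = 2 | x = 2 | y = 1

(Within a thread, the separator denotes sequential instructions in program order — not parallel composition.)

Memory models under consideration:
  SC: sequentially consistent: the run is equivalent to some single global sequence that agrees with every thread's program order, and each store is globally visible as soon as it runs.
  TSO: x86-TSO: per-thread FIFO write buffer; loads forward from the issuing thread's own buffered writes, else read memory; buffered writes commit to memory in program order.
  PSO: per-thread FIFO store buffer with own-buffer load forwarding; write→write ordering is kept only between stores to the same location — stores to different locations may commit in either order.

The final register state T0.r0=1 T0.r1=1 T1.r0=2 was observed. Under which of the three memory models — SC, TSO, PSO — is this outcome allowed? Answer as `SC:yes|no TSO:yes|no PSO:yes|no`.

outcome vector order: (T0.r0,T0.r1,T1.r0)
SC (9): 111, 121, 122, 201, 202, 211, 212, 221, 222
TSO (9): 111, 121, 122, 201, 202, 211, 212, 221, 222
PSO (12): 101, 102, 111, 112, 121, 122, 201, 202, 211, 212, 221, 222
target 112 ∈ {PSO}

SC:no TSO:no PSO:yes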